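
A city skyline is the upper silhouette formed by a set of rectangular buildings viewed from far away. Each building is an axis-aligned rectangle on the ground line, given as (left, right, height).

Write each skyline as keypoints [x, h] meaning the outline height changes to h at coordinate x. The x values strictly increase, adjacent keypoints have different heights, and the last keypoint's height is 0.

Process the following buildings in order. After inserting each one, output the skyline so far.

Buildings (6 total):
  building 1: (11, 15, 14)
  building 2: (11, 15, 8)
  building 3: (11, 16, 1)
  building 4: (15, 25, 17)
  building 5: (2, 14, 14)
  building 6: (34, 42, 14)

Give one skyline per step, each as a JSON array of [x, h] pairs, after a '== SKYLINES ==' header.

== SKYLINES ==
[[11,14],[15,0]]
[[11,14],[15,0]]
[[11,14],[15,1],[16,0]]
[[11,14],[15,17],[25,0]]
[[2,14],[15,17],[25,0]]
[[2,14],[15,17],[25,0],[34,14],[42,0]]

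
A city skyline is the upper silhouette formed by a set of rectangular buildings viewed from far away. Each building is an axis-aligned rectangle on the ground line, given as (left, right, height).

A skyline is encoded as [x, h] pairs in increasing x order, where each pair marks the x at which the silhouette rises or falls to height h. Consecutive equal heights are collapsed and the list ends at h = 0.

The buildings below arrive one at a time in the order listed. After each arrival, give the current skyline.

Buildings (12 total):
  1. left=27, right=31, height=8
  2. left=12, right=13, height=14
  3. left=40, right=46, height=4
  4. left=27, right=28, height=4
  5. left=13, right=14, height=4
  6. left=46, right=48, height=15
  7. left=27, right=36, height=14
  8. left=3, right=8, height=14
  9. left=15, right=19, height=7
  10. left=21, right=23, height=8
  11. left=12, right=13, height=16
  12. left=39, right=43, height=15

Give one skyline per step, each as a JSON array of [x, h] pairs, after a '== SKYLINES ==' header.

== SKYLINES ==
[[27,8],[31,0]]
[[12,14],[13,0],[27,8],[31,0]]
[[12,14],[13,0],[27,8],[31,0],[40,4],[46,0]]
[[12,14],[13,0],[27,8],[31,0],[40,4],[46,0]]
[[12,14],[13,4],[14,0],[27,8],[31,0],[40,4],[46,0]]
[[12,14],[13,4],[14,0],[27,8],[31,0],[40,4],[46,15],[48,0]]
[[12,14],[13,4],[14,0],[27,14],[36,0],[40,4],[46,15],[48,0]]
[[3,14],[8,0],[12,14],[13,4],[14,0],[27,14],[36,0],[40,4],[46,15],[48,0]]
[[3,14],[8,0],[12,14],[13,4],[14,0],[15,7],[19,0],[27,14],[36,0],[40,4],[46,15],[48,0]]
[[3,14],[8,0],[12,14],[13,4],[14,0],[15,7],[19,0],[21,8],[23,0],[27,14],[36,0],[40,4],[46,15],[48,0]]
[[3,14],[8,0],[12,16],[13,4],[14,0],[15,7],[19,0],[21,8],[23,0],[27,14],[36,0],[40,4],[46,15],[48,0]]
[[3,14],[8,0],[12,16],[13,4],[14,0],[15,7],[19,0],[21,8],[23,0],[27,14],[36,0],[39,15],[43,4],[46,15],[48,0]]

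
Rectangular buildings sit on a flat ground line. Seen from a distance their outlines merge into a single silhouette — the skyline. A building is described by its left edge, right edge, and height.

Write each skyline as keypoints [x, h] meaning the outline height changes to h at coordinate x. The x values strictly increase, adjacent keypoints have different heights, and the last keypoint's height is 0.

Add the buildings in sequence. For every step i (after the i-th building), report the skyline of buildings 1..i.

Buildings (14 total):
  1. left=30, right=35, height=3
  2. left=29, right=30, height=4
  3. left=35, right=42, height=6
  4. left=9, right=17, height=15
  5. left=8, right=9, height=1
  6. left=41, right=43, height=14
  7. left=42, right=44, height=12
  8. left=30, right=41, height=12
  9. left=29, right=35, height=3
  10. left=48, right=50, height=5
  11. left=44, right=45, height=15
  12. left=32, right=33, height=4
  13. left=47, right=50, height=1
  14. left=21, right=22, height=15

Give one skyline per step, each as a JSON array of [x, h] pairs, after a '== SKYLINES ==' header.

== SKYLINES ==
[[30,3],[35,0]]
[[29,4],[30,3],[35,0]]
[[29,4],[30,3],[35,6],[42,0]]
[[9,15],[17,0],[29,4],[30,3],[35,6],[42,0]]
[[8,1],[9,15],[17,0],[29,4],[30,3],[35,6],[42,0]]
[[8,1],[9,15],[17,0],[29,4],[30,3],[35,6],[41,14],[43,0]]
[[8,1],[9,15],[17,0],[29,4],[30,3],[35,6],[41,14],[43,12],[44,0]]
[[8,1],[9,15],[17,0],[29,4],[30,12],[41,14],[43,12],[44,0]]
[[8,1],[9,15],[17,0],[29,4],[30,12],[41,14],[43,12],[44,0]]
[[8,1],[9,15],[17,0],[29,4],[30,12],[41,14],[43,12],[44,0],[48,5],[50,0]]
[[8,1],[9,15],[17,0],[29,4],[30,12],[41,14],[43,12],[44,15],[45,0],[48,5],[50,0]]
[[8,1],[9,15],[17,0],[29,4],[30,12],[41,14],[43,12],[44,15],[45,0],[48,5],[50,0]]
[[8,1],[9,15],[17,0],[29,4],[30,12],[41,14],[43,12],[44,15],[45,0],[47,1],[48,5],[50,0]]
[[8,1],[9,15],[17,0],[21,15],[22,0],[29,4],[30,12],[41,14],[43,12],[44,15],[45,0],[47,1],[48,5],[50,0]]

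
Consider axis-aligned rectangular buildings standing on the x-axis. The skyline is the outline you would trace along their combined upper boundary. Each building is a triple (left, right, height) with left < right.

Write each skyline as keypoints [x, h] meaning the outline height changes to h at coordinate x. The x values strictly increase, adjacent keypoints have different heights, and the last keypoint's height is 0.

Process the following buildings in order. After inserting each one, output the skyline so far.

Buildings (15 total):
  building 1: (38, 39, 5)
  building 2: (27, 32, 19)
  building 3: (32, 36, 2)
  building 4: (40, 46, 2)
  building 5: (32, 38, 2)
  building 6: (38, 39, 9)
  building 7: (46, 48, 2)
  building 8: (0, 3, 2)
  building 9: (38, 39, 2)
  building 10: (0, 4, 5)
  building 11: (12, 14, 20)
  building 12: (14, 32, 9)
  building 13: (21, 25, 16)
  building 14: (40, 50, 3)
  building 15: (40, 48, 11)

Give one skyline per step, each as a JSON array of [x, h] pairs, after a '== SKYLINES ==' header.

== SKYLINES ==
[[38,5],[39,0]]
[[27,19],[32,0],[38,5],[39,0]]
[[27,19],[32,2],[36,0],[38,5],[39,0]]
[[27,19],[32,2],[36,0],[38,5],[39,0],[40,2],[46,0]]
[[27,19],[32,2],[38,5],[39,0],[40,2],[46,0]]
[[27,19],[32,2],[38,9],[39,0],[40,2],[46,0]]
[[27,19],[32,2],[38,9],[39,0],[40,2],[48,0]]
[[0,2],[3,0],[27,19],[32,2],[38,9],[39,0],[40,2],[48,0]]
[[0,2],[3,0],[27,19],[32,2],[38,9],[39,0],[40,2],[48,0]]
[[0,5],[4,0],[27,19],[32,2],[38,9],[39,0],[40,2],[48,0]]
[[0,5],[4,0],[12,20],[14,0],[27,19],[32,2],[38,9],[39,0],[40,2],[48,0]]
[[0,5],[4,0],[12,20],[14,9],[27,19],[32,2],[38,9],[39,0],[40,2],[48,0]]
[[0,5],[4,0],[12,20],[14,9],[21,16],[25,9],[27,19],[32,2],[38,9],[39,0],[40,2],[48,0]]
[[0,5],[4,0],[12,20],[14,9],[21,16],[25,9],[27,19],[32,2],[38,9],[39,0],[40,3],[50,0]]
[[0,5],[4,0],[12,20],[14,9],[21,16],[25,9],[27,19],[32,2],[38,9],[39,0],[40,11],[48,3],[50,0]]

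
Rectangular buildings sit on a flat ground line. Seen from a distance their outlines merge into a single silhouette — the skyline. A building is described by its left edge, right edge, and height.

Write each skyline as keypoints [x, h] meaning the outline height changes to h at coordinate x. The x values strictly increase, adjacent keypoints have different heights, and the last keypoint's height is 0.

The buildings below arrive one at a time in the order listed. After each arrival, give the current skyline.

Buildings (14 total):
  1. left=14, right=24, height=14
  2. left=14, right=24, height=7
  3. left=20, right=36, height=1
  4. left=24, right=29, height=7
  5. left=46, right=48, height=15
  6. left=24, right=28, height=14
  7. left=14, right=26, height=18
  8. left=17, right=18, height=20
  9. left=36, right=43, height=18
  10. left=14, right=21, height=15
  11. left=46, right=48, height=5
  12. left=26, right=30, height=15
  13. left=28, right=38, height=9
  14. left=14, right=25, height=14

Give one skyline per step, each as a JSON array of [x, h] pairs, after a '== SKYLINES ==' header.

== SKYLINES ==
[[14,14],[24,0]]
[[14,14],[24,0]]
[[14,14],[24,1],[36,0]]
[[14,14],[24,7],[29,1],[36,0]]
[[14,14],[24,7],[29,1],[36,0],[46,15],[48,0]]
[[14,14],[28,7],[29,1],[36,0],[46,15],[48,0]]
[[14,18],[26,14],[28,7],[29,1],[36,0],[46,15],[48,0]]
[[14,18],[17,20],[18,18],[26,14],[28,7],[29,1],[36,0],[46,15],[48,0]]
[[14,18],[17,20],[18,18],[26,14],[28,7],[29,1],[36,18],[43,0],[46,15],[48,0]]
[[14,18],[17,20],[18,18],[26,14],[28,7],[29,1],[36,18],[43,0],[46,15],[48,0]]
[[14,18],[17,20],[18,18],[26,14],[28,7],[29,1],[36,18],[43,0],[46,15],[48,0]]
[[14,18],[17,20],[18,18],[26,15],[30,1],[36,18],[43,0],[46,15],[48,0]]
[[14,18],[17,20],[18,18],[26,15],[30,9],[36,18],[43,0],[46,15],[48,0]]
[[14,18],[17,20],[18,18],[26,15],[30,9],[36,18],[43,0],[46,15],[48,0]]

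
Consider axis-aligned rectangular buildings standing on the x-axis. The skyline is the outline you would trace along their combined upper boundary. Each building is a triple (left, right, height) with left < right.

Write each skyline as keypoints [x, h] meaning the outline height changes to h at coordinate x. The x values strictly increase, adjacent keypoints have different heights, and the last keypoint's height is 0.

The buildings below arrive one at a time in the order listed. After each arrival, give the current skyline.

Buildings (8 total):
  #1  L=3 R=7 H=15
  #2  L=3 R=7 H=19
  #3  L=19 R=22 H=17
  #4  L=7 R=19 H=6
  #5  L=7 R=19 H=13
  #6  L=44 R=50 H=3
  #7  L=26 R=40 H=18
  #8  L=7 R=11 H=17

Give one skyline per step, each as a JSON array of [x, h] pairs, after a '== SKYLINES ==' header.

== SKYLINES ==
[[3,15],[7,0]]
[[3,19],[7,0]]
[[3,19],[7,0],[19,17],[22,0]]
[[3,19],[7,6],[19,17],[22,0]]
[[3,19],[7,13],[19,17],[22,0]]
[[3,19],[7,13],[19,17],[22,0],[44,3],[50,0]]
[[3,19],[7,13],[19,17],[22,0],[26,18],[40,0],[44,3],[50,0]]
[[3,19],[7,17],[11,13],[19,17],[22,0],[26,18],[40,0],[44,3],[50,0]]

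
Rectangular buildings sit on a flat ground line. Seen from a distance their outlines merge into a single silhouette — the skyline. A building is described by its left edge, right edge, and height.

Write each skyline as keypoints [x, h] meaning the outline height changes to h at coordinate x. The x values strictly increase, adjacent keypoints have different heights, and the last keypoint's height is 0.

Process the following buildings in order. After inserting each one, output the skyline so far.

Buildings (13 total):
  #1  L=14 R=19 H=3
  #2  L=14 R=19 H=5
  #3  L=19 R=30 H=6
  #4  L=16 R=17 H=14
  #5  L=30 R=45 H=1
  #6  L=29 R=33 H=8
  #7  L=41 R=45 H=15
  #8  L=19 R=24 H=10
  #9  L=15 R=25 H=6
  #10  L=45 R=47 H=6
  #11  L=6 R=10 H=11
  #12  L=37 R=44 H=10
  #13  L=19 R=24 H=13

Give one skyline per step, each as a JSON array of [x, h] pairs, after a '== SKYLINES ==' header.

== SKYLINES ==
[[14,3],[19,0]]
[[14,5],[19,0]]
[[14,5],[19,6],[30,0]]
[[14,5],[16,14],[17,5],[19,6],[30,0]]
[[14,5],[16,14],[17,5],[19,6],[30,1],[45,0]]
[[14,5],[16,14],[17,5],[19,6],[29,8],[33,1],[45,0]]
[[14,5],[16,14],[17,5],[19,6],[29,8],[33,1],[41,15],[45,0]]
[[14,5],[16,14],[17,5],[19,10],[24,6],[29,8],[33,1],[41,15],[45,0]]
[[14,5],[15,6],[16,14],[17,6],[19,10],[24,6],[29,8],[33,1],[41,15],[45,0]]
[[14,5],[15,6],[16,14],[17,6],[19,10],[24,6],[29,8],[33,1],[41,15],[45,6],[47,0]]
[[6,11],[10,0],[14,5],[15,6],[16,14],[17,6],[19,10],[24,6],[29,8],[33,1],[41,15],[45,6],[47,0]]
[[6,11],[10,0],[14,5],[15,6],[16,14],[17,6],[19,10],[24,6],[29,8],[33,1],[37,10],[41,15],[45,6],[47,0]]
[[6,11],[10,0],[14,5],[15,6],[16,14],[17,6],[19,13],[24,6],[29,8],[33,1],[37,10],[41,15],[45,6],[47,0]]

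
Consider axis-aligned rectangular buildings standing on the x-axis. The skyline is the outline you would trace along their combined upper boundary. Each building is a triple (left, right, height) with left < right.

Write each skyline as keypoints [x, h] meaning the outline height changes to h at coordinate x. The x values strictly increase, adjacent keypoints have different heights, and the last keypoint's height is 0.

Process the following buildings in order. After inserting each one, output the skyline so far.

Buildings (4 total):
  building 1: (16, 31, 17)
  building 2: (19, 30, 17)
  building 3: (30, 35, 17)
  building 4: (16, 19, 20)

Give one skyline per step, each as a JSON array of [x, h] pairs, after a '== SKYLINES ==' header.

== SKYLINES ==
[[16,17],[31,0]]
[[16,17],[31,0]]
[[16,17],[35,0]]
[[16,20],[19,17],[35,0]]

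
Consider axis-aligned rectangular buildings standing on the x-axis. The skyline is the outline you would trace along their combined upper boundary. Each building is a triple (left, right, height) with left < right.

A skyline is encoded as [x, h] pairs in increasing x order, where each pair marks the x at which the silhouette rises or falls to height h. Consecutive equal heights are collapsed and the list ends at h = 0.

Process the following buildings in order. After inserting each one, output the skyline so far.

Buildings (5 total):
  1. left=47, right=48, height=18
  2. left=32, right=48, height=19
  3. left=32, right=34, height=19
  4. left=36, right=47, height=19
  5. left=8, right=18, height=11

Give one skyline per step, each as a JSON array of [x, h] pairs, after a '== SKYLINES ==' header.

== SKYLINES ==
[[47,18],[48,0]]
[[32,19],[48,0]]
[[32,19],[48,0]]
[[32,19],[48,0]]
[[8,11],[18,0],[32,19],[48,0]]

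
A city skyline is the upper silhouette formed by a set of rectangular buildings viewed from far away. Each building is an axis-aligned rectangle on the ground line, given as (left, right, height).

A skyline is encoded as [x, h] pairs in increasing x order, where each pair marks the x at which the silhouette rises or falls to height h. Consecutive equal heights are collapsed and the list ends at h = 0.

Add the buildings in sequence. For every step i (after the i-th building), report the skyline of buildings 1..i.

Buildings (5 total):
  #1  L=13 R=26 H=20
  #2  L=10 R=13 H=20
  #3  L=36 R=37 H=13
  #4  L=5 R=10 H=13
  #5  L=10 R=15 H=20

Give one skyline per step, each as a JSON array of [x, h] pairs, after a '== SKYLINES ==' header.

== SKYLINES ==
[[13,20],[26,0]]
[[10,20],[26,0]]
[[10,20],[26,0],[36,13],[37,0]]
[[5,13],[10,20],[26,0],[36,13],[37,0]]
[[5,13],[10,20],[26,0],[36,13],[37,0]]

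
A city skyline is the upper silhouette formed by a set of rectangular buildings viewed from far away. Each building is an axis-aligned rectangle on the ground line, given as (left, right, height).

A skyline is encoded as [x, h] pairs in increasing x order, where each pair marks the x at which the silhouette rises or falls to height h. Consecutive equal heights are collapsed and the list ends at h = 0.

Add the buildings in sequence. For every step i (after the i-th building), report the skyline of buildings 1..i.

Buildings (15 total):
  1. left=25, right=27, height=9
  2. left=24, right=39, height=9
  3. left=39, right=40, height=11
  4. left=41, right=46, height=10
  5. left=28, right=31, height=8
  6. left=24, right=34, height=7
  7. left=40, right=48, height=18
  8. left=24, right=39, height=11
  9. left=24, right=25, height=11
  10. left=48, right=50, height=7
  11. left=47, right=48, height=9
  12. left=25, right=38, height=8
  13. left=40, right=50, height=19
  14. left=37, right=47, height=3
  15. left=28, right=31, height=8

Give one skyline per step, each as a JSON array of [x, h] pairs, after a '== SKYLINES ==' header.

== SKYLINES ==
[[25,9],[27,0]]
[[24,9],[39,0]]
[[24,9],[39,11],[40,0]]
[[24,9],[39,11],[40,0],[41,10],[46,0]]
[[24,9],[39,11],[40,0],[41,10],[46,0]]
[[24,9],[39,11],[40,0],[41,10],[46,0]]
[[24,9],[39,11],[40,18],[48,0]]
[[24,11],[40,18],[48,0]]
[[24,11],[40,18],[48,0]]
[[24,11],[40,18],[48,7],[50,0]]
[[24,11],[40,18],[48,7],[50,0]]
[[24,11],[40,18],[48,7],[50,0]]
[[24,11],[40,19],[50,0]]
[[24,11],[40,19],[50,0]]
[[24,11],[40,19],[50,0]]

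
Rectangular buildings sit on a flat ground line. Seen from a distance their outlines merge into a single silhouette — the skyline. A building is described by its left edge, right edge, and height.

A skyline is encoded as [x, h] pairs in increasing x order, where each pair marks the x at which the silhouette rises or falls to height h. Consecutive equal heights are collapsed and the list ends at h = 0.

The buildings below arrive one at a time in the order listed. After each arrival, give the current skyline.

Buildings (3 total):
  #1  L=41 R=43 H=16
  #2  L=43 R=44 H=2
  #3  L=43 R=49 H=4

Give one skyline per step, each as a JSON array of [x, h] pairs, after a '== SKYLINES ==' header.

== SKYLINES ==
[[41,16],[43,0]]
[[41,16],[43,2],[44,0]]
[[41,16],[43,4],[49,0]]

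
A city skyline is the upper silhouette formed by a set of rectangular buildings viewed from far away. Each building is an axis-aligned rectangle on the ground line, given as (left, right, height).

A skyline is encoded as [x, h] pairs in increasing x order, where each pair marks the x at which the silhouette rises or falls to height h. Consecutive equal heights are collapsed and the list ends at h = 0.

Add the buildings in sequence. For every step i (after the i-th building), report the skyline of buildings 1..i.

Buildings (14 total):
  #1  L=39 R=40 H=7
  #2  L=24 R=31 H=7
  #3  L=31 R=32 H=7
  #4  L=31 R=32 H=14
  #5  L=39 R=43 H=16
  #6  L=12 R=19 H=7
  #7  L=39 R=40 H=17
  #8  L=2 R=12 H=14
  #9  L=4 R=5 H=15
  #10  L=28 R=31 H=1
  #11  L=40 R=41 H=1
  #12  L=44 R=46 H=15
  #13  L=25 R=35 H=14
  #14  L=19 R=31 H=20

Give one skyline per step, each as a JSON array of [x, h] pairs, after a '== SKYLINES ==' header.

== SKYLINES ==
[[39,7],[40,0]]
[[24,7],[31,0],[39,7],[40,0]]
[[24,7],[32,0],[39,7],[40,0]]
[[24,7],[31,14],[32,0],[39,7],[40,0]]
[[24,7],[31,14],[32,0],[39,16],[43,0]]
[[12,7],[19,0],[24,7],[31,14],[32,0],[39,16],[43,0]]
[[12,7],[19,0],[24,7],[31,14],[32,0],[39,17],[40,16],[43,0]]
[[2,14],[12,7],[19,0],[24,7],[31,14],[32,0],[39,17],[40,16],[43,0]]
[[2,14],[4,15],[5,14],[12,7],[19,0],[24,7],[31,14],[32,0],[39,17],[40,16],[43,0]]
[[2,14],[4,15],[5,14],[12,7],[19,0],[24,7],[31,14],[32,0],[39,17],[40,16],[43,0]]
[[2,14],[4,15],[5,14],[12,7],[19,0],[24,7],[31,14],[32,0],[39,17],[40,16],[43,0]]
[[2,14],[4,15],[5,14],[12,7],[19,0],[24,7],[31,14],[32,0],[39,17],[40,16],[43,0],[44,15],[46,0]]
[[2,14],[4,15],[5,14],[12,7],[19,0],[24,7],[25,14],[35,0],[39,17],[40,16],[43,0],[44,15],[46,0]]
[[2,14],[4,15],[5,14],[12,7],[19,20],[31,14],[35,0],[39,17],[40,16],[43,0],[44,15],[46,0]]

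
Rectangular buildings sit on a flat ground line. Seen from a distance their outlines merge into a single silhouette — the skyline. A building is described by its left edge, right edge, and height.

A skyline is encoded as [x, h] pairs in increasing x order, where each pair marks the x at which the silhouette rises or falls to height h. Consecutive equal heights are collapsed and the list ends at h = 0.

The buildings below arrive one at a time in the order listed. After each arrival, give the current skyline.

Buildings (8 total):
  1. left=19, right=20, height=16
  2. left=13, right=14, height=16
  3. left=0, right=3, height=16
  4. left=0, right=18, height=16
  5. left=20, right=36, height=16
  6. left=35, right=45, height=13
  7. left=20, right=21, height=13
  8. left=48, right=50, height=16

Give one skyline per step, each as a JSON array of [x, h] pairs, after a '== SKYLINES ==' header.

== SKYLINES ==
[[19,16],[20,0]]
[[13,16],[14,0],[19,16],[20,0]]
[[0,16],[3,0],[13,16],[14,0],[19,16],[20,0]]
[[0,16],[18,0],[19,16],[20,0]]
[[0,16],[18,0],[19,16],[36,0]]
[[0,16],[18,0],[19,16],[36,13],[45,0]]
[[0,16],[18,0],[19,16],[36,13],[45,0]]
[[0,16],[18,0],[19,16],[36,13],[45,0],[48,16],[50,0]]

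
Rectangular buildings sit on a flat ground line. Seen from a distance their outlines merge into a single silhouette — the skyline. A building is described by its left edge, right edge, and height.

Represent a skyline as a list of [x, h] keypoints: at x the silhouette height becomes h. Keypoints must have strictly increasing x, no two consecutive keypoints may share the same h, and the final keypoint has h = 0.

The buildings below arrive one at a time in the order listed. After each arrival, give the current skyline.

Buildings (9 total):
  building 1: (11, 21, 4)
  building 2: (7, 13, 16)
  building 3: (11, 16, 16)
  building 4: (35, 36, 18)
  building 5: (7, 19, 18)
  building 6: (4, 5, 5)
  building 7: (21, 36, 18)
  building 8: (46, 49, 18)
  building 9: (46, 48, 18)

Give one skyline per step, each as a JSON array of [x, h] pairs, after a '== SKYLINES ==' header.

== SKYLINES ==
[[11,4],[21,0]]
[[7,16],[13,4],[21,0]]
[[7,16],[16,4],[21,0]]
[[7,16],[16,4],[21,0],[35,18],[36,0]]
[[7,18],[19,4],[21,0],[35,18],[36,0]]
[[4,5],[5,0],[7,18],[19,4],[21,0],[35,18],[36,0]]
[[4,5],[5,0],[7,18],[19,4],[21,18],[36,0]]
[[4,5],[5,0],[7,18],[19,4],[21,18],[36,0],[46,18],[49,0]]
[[4,5],[5,0],[7,18],[19,4],[21,18],[36,0],[46,18],[49,0]]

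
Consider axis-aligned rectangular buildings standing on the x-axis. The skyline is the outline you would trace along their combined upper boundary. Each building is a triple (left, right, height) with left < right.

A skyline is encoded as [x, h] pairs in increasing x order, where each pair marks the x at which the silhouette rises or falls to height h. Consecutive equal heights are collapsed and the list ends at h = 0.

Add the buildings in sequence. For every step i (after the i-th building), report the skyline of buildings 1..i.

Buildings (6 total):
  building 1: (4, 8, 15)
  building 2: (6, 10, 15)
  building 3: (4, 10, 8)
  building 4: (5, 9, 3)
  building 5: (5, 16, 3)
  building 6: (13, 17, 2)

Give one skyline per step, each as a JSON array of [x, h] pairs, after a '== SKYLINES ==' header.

== SKYLINES ==
[[4,15],[8,0]]
[[4,15],[10,0]]
[[4,15],[10,0]]
[[4,15],[10,0]]
[[4,15],[10,3],[16,0]]
[[4,15],[10,3],[16,2],[17,0]]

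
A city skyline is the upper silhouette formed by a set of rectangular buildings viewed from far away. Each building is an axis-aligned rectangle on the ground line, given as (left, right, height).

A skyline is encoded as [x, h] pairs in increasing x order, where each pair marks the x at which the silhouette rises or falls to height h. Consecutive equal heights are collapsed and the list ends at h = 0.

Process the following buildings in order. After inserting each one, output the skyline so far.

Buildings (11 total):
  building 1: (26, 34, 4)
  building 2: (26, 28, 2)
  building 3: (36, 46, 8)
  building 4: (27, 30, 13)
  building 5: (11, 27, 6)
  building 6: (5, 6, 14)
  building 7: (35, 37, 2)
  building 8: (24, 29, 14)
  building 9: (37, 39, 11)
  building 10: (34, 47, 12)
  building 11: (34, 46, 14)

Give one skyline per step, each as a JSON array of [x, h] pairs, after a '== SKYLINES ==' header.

== SKYLINES ==
[[26,4],[34,0]]
[[26,4],[34,0]]
[[26,4],[34,0],[36,8],[46,0]]
[[26,4],[27,13],[30,4],[34,0],[36,8],[46,0]]
[[11,6],[27,13],[30,4],[34,0],[36,8],[46,0]]
[[5,14],[6,0],[11,6],[27,13],[30,4],[34,0],[36,8],[46,0]]
[[5,14],[6,0],[11,6],[27,13],[30,4],[34,0],[35,2],[36,8],[46,0]]
[[5,14],[6,0],[11,6],[24,14],[29,13],[30,4],[34,0],[35,2],[36,8],[46,0]]
[[5,14],[6,0],[11,6],[24,14],[29,13],[30,4],[34,0],[35,2],[36,8],[37,11],[39,8],[46,0]]
[[5,14],[6,0],[11,6],[24,14],[29,13],[30,4],[34,12],[47,0]]
[[5,14],[6,0],[11,6],[24,14],[29,13],[30,4],[34,14],[46,12],[47,0]]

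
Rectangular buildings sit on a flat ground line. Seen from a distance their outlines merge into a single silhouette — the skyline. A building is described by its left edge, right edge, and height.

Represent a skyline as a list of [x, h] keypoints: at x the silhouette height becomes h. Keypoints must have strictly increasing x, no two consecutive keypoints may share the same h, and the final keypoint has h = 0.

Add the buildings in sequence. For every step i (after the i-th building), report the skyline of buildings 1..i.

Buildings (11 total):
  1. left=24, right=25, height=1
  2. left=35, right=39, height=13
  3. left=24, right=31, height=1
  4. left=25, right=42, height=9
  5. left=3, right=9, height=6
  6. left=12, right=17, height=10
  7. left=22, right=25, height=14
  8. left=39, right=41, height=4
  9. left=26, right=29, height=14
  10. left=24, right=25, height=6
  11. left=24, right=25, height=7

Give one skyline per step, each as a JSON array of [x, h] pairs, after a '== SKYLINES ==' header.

== SKYLINES ==
[[24,1],[25,0]]
[[24,1],[25,0],[35,13],[39,0]]
[[24,1],[31,0],[35,13],[39,0]]
[[24,1],[25,9],[35,13],[39,9],[42,0]]
[[3,6],[9,0],[24,1],[25,9],[35,13],[39,9],[42,0]]
[[3,6],[9,0],[12,10],[17,0],[24,1],[25,9],[35,13],[39,9],[42,0]]
[[3,6],[9,0],[12,10],[17,0],[22,14],[25,9],[35,13],[39,9],[42,0]]
[[3,6],[9,0],[12,10],[17,0],[22,14],[25,9],[35,13],[39,9],[42,0]]
[[3,6],[9,0],[12,10],[17,0],[22,14],[25,9],[26,14],[29,9],[35,13],[39,9],[42,0]]
[[3,6],[9,0],[12,10],[17,0],[22,14],[25,9],[26,14],[29,9],[35,13],[39,9],[42,0]]
[[3,6],[9,0],[12,10],[17,0],[22,14],[25,9],[26,14],[29,9],[35,13],[39,9],[42,0]]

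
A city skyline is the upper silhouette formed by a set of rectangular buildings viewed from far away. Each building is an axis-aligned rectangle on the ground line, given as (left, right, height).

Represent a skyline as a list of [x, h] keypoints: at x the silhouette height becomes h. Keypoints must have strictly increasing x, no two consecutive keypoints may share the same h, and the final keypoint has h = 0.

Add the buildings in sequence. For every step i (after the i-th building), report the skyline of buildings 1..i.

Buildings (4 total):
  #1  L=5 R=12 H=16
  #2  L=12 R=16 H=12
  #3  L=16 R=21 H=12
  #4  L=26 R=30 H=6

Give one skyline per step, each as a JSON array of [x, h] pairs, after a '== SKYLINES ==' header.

== SKYLINES ==
[[5,16],[12,0]]
[[5,16],[12,12],[16,0]]
[[5,16],[12,12],[21,0]]
[[5,16],[12,12],[21,0],[26,6],[30,0]]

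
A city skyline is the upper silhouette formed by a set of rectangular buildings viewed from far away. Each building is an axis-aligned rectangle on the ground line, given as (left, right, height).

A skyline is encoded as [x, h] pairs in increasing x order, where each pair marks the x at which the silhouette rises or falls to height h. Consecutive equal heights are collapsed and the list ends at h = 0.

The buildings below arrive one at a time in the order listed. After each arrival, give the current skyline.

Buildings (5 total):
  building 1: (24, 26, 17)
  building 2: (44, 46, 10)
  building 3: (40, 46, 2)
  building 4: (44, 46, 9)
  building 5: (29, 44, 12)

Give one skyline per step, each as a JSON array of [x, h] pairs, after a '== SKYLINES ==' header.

== SKYLINES ==
[[24,17],[26,0]]
[[24,17],[26,0],[44,10],[46,0]]
[[24,17],[26,0],[40,2],[44,10],[46,0]]
[[24,17],[26,0],[40,2],[44,10],[46,0]]
[[24,17],[26,0],[29,12],[44,10],[46,0]]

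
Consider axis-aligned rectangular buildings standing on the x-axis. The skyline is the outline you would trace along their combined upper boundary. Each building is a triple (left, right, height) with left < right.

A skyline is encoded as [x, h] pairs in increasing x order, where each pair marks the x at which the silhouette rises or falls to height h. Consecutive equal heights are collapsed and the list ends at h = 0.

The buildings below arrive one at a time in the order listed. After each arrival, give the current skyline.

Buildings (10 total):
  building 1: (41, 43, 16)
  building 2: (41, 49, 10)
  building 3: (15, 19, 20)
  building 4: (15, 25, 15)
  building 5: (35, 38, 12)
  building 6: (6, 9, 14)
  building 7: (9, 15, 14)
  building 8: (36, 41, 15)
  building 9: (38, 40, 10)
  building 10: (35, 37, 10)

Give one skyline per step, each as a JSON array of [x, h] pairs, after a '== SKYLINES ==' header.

== SKYLINES ==
[[41,16],[43,0]]
[[41,16],[43,10],[49,0]]
[[15,20],[19,0],[41,16],[43,10],[49,0]]
[[15,20],[19,15],[25,0],[41,16],[43,10],[49,0]]
[[15,20],[19,15],[25,0],[35,12],[38,0],[41,16],[43,10],[49,0]]
[[6,14],[9,0],[15,20],[19,15],[25,0],[35,12],[38,0],[41,16],[43,10],[49,0]]
[[6,14],[15,20],[19,15],[25,0],[35,12],[38,0],[41,16],[43,10],[49,0]]
[[6,14],[15,20],[19,15],[25,0],[35,12],[36,15],[41,16],[43,10],[49,0]]
[[6,14],[15,20],[19,15],[25,0],[35,12],[36,15],[41,16],[43,10],[49,0]]
[[6,14],[15,20],[19,15],[25,0],[35,12],[36,15],[41,16],[43,10],[49,0]]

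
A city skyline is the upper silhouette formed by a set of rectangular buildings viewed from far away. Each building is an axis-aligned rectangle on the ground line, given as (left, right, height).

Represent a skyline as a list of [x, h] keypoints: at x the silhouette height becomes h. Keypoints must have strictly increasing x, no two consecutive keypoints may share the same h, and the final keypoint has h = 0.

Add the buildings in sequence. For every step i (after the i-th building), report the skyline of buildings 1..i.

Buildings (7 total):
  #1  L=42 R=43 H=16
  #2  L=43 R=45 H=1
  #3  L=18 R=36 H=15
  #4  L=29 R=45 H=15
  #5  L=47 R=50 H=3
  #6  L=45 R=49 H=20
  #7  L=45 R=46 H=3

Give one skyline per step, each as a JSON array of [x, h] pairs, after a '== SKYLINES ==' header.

== SKYLINES ==
[[42,16],[43,0]]
[[42,16],[43,1],[45,0]]
[[18,15],[36,0],[42,16],[43,1],[45,0]]
[[18,15],[42,16],[43,15],[45,0]]
[[18,15],[42,16],[43,15],[45,0],[47,3],[50,0]]
[[18,15],[42,16],[43,15],[45,20],[49,3],[50,0]]
[[18,15],[42,16],[43,15],[45,20],[49,3],[50,0]]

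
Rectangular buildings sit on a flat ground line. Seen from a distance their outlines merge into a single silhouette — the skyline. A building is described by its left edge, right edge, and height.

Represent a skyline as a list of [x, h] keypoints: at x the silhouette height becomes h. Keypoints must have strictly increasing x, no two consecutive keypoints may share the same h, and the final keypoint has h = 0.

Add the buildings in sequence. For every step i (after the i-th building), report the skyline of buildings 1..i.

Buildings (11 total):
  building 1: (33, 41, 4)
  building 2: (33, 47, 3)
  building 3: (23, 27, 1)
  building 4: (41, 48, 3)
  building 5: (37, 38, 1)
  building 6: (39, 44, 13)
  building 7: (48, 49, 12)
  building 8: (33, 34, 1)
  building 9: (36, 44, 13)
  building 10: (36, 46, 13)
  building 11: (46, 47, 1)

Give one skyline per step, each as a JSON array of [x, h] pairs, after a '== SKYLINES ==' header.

== SKYLINES ==
[[33,4],[41,0]]
[[33,4],[41,3],[47,0]]
[[23,1],[27,0],[33,4],[41,3],[47,0]]
[[23,1],[27,0],[33,4],[41,3],[48,0]]
[[23,1],[27,0],[33,4],[41,3],[48,0]]
[[23,1],[27,0],[33,4],[39,13],[44,3],[48,0]]
[[23,1],[27,0],[33,4],[39,13],[44,3],[48,12],[49,0]]
[[23,1],[27,0],[33,4],[39,13],[44,3],[48,12],[49,0]]
[[23,1],[27,0],[33,4],[36,13],[44,3],[48,12],[49,0]]
[[23,1],[27,0],[33,4],[36,13],[46,3],[48,12],[49,0]]
[[23,1],[27,0],[33,4],[36,13],[46,3],[48,12],[49,0]]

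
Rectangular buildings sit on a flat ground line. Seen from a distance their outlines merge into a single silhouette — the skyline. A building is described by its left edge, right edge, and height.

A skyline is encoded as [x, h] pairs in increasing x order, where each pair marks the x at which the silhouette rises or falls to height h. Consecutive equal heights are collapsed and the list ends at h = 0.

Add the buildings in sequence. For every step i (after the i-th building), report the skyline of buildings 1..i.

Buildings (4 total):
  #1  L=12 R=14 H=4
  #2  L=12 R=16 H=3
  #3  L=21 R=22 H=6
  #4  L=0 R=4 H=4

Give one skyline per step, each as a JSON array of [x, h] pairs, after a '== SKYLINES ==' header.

== SKYLINES ==
[[12,4],[14,0]]
[[12,4],[14,3],[16,0]]
[[12,4],[14,3],[16,0],[21,6],[22,0]]
[[0,4],[4,0],[12,4],[14,3],[16,0],[21,6],[22,0]]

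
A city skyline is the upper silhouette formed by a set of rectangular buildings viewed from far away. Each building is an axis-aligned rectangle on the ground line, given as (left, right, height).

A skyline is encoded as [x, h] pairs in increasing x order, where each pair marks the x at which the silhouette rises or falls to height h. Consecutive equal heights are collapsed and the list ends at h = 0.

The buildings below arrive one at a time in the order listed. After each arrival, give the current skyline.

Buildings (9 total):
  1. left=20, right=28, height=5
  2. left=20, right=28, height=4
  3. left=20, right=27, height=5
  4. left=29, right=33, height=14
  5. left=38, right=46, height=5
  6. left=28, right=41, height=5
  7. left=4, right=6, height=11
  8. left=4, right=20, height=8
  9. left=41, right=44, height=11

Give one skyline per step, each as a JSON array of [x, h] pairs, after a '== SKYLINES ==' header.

== SKYLINES ==
[[20,5],[28,0]]
[[20,5],[28,0]]
[[20,5],[28,0]]
[[20,5],[28,0],[29,14],[33,0]]
[[20,5],[28,0],[29,14],[33,0],[38,5],[46,0]]
[[20,5],[29,14],[33,5],[46,0]]
[[4,11],[6,0],[20,5],[29,14],[33,5],[46,0]]
[[4,11],[6,8],[20,5],[29,14],[33,5],[46,0]]
[[4,11],[6,8],[20,5],[29,14],[33,5],[41,11],[44,5],[46,0]]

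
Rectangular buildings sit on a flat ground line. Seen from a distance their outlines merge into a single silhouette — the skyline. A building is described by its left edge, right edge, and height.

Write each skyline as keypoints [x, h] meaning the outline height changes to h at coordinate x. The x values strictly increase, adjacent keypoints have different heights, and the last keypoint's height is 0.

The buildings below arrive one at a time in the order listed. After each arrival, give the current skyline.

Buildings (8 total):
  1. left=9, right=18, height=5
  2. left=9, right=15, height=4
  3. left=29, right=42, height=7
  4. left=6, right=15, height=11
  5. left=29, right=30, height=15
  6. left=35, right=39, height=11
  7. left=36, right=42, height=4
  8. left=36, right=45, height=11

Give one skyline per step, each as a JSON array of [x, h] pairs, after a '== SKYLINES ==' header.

== SKYLINES ==
[[9,5],[18,0]]
[[9,5],[18,0]]
[[9,5],[18,0],[29,7],[42,0]]
[[6,11],[15,5],[18,0],[29,7],[42,0]]
[[6,11],[15,5],[18,0],[29,15],[30,7],[42,0]]
[[6,11],[15,5],[18,0],[29,15],[30,7],[35,11],[39,7],[42,0]]
[[6,11],[15,5],[18,0],[29,15],[30,7],[35,11],[39,7],[42,0]]
[[6,11],[15,5],[18,0],[29,15],[30,7],[35,11],[45,0]]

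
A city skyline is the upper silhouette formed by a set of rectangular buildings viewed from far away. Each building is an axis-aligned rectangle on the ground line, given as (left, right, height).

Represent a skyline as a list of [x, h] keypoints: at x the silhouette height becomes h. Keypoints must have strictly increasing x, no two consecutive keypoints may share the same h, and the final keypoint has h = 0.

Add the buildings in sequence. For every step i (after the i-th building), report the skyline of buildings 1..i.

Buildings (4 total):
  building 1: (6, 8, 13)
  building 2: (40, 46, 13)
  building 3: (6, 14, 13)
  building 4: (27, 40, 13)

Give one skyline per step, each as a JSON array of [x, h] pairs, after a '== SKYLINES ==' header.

== SKYLINES ==
[[6,13],[8,0]]
[[6,13],[8,0],[40,13],[46,0]]
[[6,13],[14,0],[40,13],[46,0]]
[[6,13],[14,0],[27,13],[46,0]]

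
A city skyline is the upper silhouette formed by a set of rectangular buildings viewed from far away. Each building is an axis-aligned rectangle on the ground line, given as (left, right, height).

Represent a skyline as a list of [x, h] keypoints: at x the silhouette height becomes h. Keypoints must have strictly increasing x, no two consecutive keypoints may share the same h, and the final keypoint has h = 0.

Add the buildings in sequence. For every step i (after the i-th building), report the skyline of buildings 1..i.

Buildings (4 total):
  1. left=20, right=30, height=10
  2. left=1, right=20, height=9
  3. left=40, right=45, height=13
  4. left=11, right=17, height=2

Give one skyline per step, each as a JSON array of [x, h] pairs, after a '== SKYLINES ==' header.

== SKYLINES ==
[[20,10],[30,0]]
[[1,9],[20,10],[30,0]]
[[1,9],[20,10],[30,0],[40,13],[45,0]]
[[1,9],[20,10],[30,0],[40,13],[45,0]]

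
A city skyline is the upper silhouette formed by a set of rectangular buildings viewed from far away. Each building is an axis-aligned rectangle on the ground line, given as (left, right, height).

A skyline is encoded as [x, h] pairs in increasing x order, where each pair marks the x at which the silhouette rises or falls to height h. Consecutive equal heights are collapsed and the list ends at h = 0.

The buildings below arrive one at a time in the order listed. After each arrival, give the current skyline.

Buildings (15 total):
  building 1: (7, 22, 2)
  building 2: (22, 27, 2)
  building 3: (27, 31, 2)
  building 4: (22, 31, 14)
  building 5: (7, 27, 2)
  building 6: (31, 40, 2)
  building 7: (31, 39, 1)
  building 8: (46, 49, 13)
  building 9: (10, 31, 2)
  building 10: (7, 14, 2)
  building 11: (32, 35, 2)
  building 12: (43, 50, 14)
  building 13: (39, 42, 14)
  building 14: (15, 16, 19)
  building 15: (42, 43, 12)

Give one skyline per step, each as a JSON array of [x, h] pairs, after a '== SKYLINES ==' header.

== SKYLINES ==
[[7,2],[22,0]]
[[7,2],[27,0]]
[[7,2],[31,0]]
[[7,2],[22,14],[31,0]]
[[7,2],[22,14],[31,0]]
[[7,2],[22,14],[31,2],[40,0]]
[[7,2],[22,14],[31,2],[40,0]]
[[7,2],[22,14],[31,2],[40,0],[46,13],[49,0]]
[[7,2],[22,14],[31,2],[40,0],[46,13],[49,0]]
[[7,2],[22,14],[31,2],[40,0],[46,13],[49,0]]
[[7,2],[22,14],[31,2],[40,0],[46,13],[49,0]]
[[7,2],[22,14],[31,2],[40,0],[43,14],[50,0]]
[[7,2],[22,14],[31,2],[39,14],[42,0],[43,14],[50,0]]
[[7,2],[15,19],[16,2],[22,14],[31,2],[39,14],[42,0],[43,14],[50,0]]
[[7,2],[15,19],[16,2],[22,14],[31,2],[39,14],[42,12],[43,14],[50,0]]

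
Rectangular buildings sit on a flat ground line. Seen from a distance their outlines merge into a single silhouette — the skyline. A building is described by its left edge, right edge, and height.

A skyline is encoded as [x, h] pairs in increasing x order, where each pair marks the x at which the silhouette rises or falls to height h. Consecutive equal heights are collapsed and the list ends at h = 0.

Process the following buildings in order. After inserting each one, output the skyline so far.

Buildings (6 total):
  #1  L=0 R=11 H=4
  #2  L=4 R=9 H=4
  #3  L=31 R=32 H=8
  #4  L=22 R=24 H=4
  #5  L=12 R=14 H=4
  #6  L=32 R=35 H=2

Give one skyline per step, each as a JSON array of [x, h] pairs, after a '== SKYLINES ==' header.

== SKYLINES ==
[[0,4],[11,0]]
[[0,4],[11,0]]
[[0,4],[11,0],[31,8],[32,0]]
[[0,4],[11,0],[22,4],[24,0],[31,8],[32,0]]
[[0,4],[11,0],[12,4],[14,0],[22,4],[24,0],[31,8],[32,0]]
[[0,4],[11,0],[12,4],[14,0],[22,4],[24,0],[31,8],[32,2],[35,0]]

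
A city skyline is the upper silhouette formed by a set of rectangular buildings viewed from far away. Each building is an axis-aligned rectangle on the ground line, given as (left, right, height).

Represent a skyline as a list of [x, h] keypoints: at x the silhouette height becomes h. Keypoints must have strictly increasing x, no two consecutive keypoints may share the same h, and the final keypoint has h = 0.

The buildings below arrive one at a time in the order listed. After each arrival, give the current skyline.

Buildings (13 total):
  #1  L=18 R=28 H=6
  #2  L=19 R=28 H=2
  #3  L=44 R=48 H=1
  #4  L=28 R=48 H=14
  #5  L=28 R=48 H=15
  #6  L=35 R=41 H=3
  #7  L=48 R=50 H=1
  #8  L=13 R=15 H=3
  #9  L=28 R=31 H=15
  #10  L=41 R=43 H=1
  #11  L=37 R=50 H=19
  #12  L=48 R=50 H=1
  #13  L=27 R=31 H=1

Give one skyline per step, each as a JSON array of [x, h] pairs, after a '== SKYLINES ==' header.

== SKYLINES ==
[[18,6],[28,0]]
[[18,6],[28,0]]
[[18,6],[28,0],[44,1],[48,0]]
[[18,6],[28,14],[48,0]]
[[18,6],[28,15],[48,0]]
[[18,6],[28,15],[48,0]]
[[18,6],[28,15],[48,1],[50,0]]
[[13,3],[15,0],[18,6],[28,15],[48,1],[50,0]]
[[13,3],[15,0],[18,6],[28,15],[48,1],[50,0]]
[[13,3],[15,0],[18,6],[28,15],[48,1],[50,0]]
[[13,3],[15,0],[18,6],[28,15],[37,19],[50,0]]
[[13,3],[15,0],[18,6],[28,15],[37,19],[50,0]]
[[13,3],[15,0],[18,6],[28,15],[37,19],[50,0]]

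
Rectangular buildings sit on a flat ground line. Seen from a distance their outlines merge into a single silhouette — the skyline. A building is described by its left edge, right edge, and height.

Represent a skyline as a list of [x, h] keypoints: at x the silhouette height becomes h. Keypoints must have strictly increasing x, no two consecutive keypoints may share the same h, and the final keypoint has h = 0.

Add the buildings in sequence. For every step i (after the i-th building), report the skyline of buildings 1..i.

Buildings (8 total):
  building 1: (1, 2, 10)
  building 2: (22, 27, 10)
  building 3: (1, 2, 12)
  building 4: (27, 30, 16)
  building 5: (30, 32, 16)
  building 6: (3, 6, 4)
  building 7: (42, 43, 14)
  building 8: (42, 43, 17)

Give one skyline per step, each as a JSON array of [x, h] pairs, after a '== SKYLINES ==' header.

== SKYLINES ==
[[1,10],[2,0]]
[[1,10],[2,0],[22,10],[27,0]]
[[1,12],[2,0],[22,10],[27,0]]
[[1,12],[2,0],[22,10],[27,16],[30,0]]
[[1,12],[2,0],[22,10],[27,16],[32,0]]
[[1,12],[2,0],[3,4],[6,0],[22,10],[27,16],[32,0]]
[[1,12],[2,0],[3,4],[6,0],[22,10],[27,16],[32,0],[42,14],[43,0]]
[[1,12],[2,0],[3,4],[6,0],[22,10],[27,16],[32,0],[42,17],[43,0]]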